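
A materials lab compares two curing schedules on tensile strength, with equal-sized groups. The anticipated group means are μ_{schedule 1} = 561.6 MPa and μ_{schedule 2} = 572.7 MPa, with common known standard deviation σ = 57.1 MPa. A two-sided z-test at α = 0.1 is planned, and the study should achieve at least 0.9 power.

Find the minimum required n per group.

Standardized effect: d = |μ_{schedule 1} − μ_{schedule 2}| / σ = |561.6 − 572.7| / 57.1 = 0.1944
For power 0.9 need Φ(δ − z_{0.05}) = 0.9, so δ = z_{0.05} + z_{0.10} = 1.645 + 1.282 = 2.926.
(Ignoring the negligible lower-tail rejection probability gives the usual closed-form inversion.)
δ = d·√(n/2) ⇒ n = 2(δ/d)² = 2 × (2.926 / 0.1944)² = 453.24.
Round up to the next whole unit.

n = 454 per group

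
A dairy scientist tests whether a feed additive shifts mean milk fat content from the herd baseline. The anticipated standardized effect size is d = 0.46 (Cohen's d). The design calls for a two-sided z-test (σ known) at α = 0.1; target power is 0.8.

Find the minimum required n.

Set Φ(δ − 1.645) = 0.8; then δ − 1.645 = Φ⁻¹(0.8) = 0.842, giving δ = 2.486.
(Ignoring the negligible lower-tail rejection probability gives the usual closed-form inversion.)
δ = d·√n ⇒ n = (δ/d)² = (2.486 / 0.46)² = 29.22.
Round up to the next whole unit.

n = 30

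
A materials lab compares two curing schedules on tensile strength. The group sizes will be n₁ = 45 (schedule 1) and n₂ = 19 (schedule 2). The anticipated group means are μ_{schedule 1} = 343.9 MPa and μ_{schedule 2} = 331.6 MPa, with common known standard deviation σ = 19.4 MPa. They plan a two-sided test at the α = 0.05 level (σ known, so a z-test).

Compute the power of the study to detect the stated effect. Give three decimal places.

Standardized effect: d = |μ_{schedule 1} − μ_{schedule 2}| / σ = |343.9 − 331.6| / 19.4 = 0.6340
Noncentrality parameter: δ = d / √(1/n₁ + 1/n₂) = 0.6340 / √(1/45 + 1/19) = 2.3174
Two-sided α = 0.05 → critical value z_{0.025} = 1.960.
Power = Φ(δ − 1.960) + Φ(−δ − 1.960) = Φ(0.357) + Φ(-4.277) = 0.6396 + 0.0000 = 0.6396.

Power ≈ 0.640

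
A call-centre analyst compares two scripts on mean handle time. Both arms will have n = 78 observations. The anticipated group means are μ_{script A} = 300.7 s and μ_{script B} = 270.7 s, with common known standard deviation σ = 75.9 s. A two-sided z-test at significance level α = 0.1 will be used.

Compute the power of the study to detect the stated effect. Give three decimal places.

Power ≈ 0.795

Standardized effect: d = |μ_{script A} − μ_{script B}| / σ = |300.7 − 270.7| / 75.9 = 0.3953
Noncentrality parameter: λ = d·√(n/2) = 0.3953 × √(78/2) = 2.4684
Critical value for a two-sided test at α = 0.1: z_{α/2} = 1.645.
Power = Φ(λ − 1.645) + Φ(−λ − 1.645) = Φ(0.824) + Φ(-4.113) = 0.7949 + 0.0000 = 0.7949.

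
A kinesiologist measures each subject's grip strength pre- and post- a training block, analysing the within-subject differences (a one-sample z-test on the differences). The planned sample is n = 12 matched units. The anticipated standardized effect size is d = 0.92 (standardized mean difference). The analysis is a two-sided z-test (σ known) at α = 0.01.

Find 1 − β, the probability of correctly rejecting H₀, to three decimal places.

Noncentrality parameter: δ = d·√n = 0.92 × √12 = 3.1870
Critical value for a two-sided test at α = 0.01: z_{α/2} = 2.576.
Power = Φ(δ − 2.576) + Φ(−δ − 2.576) = Φ(0.611) + Φ(-5.763) = 0.7294 + 0.0000 = 0.7294.

Power ≈ 0.729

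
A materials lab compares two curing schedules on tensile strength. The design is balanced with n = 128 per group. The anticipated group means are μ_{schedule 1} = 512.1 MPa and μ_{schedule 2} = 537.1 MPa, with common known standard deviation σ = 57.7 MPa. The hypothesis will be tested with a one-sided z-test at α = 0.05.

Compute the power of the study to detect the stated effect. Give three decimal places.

Power ≈ 0.966

Standardized effect: d = |μ_{schedule 1} − μ_{schedule 2}| / σ = |512.1 − 537.1| / 57.7 = 0.4333
Noncentrality parameter: δ = d·√(n/2) = 0.4333 × √(128/2) = 3.4662
One-sided α = 0.05 → critical value z_{0.05} = 1.645.
Power = P(Z > 1.645 − δ) = Φ(1.821) = 0.9657.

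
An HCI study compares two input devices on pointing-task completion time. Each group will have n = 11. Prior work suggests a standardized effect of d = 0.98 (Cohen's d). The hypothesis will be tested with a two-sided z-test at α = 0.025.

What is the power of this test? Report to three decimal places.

Noncentrality parameter: δ = d·√(n/2) = 0.98 × √(11/2) = 2.2983
Critical value for a two-sided test at α = 0.025: z_{α/2} = 2.241.
Power = Φ(δ − 2.241) + Φ(−δ − 2.241) = Φ(0.057) + Φ(-4.540) = 0.5227 + 0.0000 = 0.5227.

Power ≈ 0.523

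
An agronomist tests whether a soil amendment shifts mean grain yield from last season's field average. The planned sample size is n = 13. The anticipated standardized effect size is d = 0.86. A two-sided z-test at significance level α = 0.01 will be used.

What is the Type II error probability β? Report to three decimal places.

Noncentrality parameter: δ = d·√n = 0.86 × √13 = 3.1008
Two-sided α = 0.01 → critical value z_{0.005} = 2.576.
Power = Φ(δ − 2.576) + Φ(−δ − 2.576) = Φ(0.525) + Φ(-5.677) = 0.7002 + 0.0000 = 0.7002.
Type II error: β = 1 − power = 1 − 0.7002 = 0.2998.

β ≈ 0.300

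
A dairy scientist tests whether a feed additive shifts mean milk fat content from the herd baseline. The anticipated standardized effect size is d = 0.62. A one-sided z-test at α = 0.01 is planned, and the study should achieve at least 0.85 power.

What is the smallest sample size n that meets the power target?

Set Φ(δ − 2.326) = 0.85; then δ − 2.326 = Φ⁻¹(0.85) = 1.036, giving δ = 3.363.
δ = d·√n ⇒ n = (δ/d)² = (3.363 / 0.62)² = 29.42.
Rounding up, n = 30.

n = 30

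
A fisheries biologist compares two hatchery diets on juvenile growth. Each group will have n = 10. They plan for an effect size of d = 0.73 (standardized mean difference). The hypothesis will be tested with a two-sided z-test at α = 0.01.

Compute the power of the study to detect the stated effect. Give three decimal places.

Noncentrality parameter: δ = d·√(n/2) = 0.73 × √(10/2) = 1.6323
Two-sided α = 0.01 → critical value z_{0.005} = 2.576.
Power = Φ(δ − 2.576) + Φ(−δ − 2.576) = Φ(-0.943) + Φ(-4.208) = 0.1727 + 0.0000 = 0.1727.

Power ≈ 0.173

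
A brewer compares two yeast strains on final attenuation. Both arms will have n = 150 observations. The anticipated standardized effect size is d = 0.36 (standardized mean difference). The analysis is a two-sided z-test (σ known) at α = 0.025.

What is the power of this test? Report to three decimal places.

Power ≈ 0.810

Noncentrality parameter: λ = d·√(n/2) = 0.36 × √(150/2) = 3.1177
Critical value for a two-sided test at α = 0.025: z_{α/2} = 2.241.
Power = Φ(λ − 2.241) + Φ(−λ − 2.241) = Φ(0.876) + Φ(-5.359) = 0.8096 + 0.0000 = 0.8096.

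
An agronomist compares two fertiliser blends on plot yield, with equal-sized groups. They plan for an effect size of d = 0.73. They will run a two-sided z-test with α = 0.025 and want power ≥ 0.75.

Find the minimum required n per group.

For power 0.75 need Φ(δ − z_{0.0125}) = 0.75, so δ = z_{0.0125} + z_{0.25} = 2.241 + 0.674 = 2.916.
(For δ > 0 the lower-tail rejection region contributes negligibly to power, so the one-term inversion is standard.)
δ = d·√(n/2) ⇒ n = 2(δ/d)² = 2 × (2.916 / 0.73)² = 31.91.
Round up to the next whole unit.

n = 32 per group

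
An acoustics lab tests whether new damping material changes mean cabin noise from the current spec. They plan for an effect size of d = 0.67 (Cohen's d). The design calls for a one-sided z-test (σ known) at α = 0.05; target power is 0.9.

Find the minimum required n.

Set Φ(δ − 1.645) = 0.9; then δ − 1.645 = Φ⁻¹(0.9) = 1.282, giving δ = 2.926.
δ = d·√n ⇒ n = (δ/d)² = (2.926 / 0.67)² = 19.08.
Rounding up, n = 20.

n = 20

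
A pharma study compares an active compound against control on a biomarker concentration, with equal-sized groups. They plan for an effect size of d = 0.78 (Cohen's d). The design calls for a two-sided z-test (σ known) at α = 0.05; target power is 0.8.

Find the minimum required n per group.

Set Φ(δ − 1.960) = 0.8; then δ − 1.960 = Φ⁻¹(0.8) = 0.842, giving δ = 2.802.
(For δ > 0 the lower-tail rejection region contributes negligibly to power, so the one-term inversion is standard.)
δ = d·√(n/2) ⇒ n = 2(δ/d)² = 2 × (2.802 / 0.78)² = 25.80.
Round up to the next whole unit.

n = 26 per group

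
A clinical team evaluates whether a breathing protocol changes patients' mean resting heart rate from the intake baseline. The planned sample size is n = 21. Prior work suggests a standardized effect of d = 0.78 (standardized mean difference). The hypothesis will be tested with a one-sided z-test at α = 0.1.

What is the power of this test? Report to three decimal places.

Noncentrality parameter: δ = d·√n = 0.78 × √21 = 3.5744
One-sided α = 0.1 → critical value z_{0.1} = 1.282.
Power = Φ(δ − 1.282) = Φ(2.293) = 0.9891.

Power ≈ 0.989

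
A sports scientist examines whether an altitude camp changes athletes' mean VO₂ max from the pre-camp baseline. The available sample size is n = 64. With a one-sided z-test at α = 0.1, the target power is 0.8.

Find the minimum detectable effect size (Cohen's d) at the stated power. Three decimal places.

Required noncentrality: δ = z_{0.1} + z_{0.20} = 1.282 + 0.842 = 2.123.
δ = d·√n ⇒ d = δ/√n = 2.123/√64 = 0.2654.

d ≈ 0.265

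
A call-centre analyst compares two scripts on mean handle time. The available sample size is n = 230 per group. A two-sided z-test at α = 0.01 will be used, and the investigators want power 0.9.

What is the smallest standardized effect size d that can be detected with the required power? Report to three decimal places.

d ≈ 0.360

Need Φ(δ − 2.576) = 0.9, so δ = 2.576 + 1.282 = 3.857.
(Lower-tail contribution to power is negligible for δ > 0.)
δ = d·√(n/2) ⇒ d = δ/√(n/2) = 3.857/√(230/2) = 0.3597.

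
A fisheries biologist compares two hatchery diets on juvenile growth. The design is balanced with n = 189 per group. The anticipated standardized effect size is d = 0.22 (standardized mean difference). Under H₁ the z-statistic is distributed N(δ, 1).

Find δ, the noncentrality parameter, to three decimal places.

δ ≈ 2.139

δ = d·√(n/2) = 0.22 × √(189/2) = 2.1386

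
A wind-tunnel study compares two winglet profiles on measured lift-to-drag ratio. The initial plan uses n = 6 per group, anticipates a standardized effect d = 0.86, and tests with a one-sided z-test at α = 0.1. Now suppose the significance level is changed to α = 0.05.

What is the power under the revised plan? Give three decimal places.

δ = d·√(n/2) = 0.86 × √(6/2) = 1.4896 (unchanged). New critical value: z_{0.05} = 1.645.
Revised power = Φ(δ − 1.645) = Φ(-0.155) = 0.4383.

Power ≈ 0.438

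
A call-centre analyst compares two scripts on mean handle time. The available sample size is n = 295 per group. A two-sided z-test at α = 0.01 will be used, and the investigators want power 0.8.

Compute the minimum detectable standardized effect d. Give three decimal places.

d ≈ 0.281

Need Φ(δ − 2.576) = 0.8, so δ = 2.576 + 0.842 = 3.417.
(Lower-tail contribution to power is negligible for δ > 0.)
δ = d·√(n/2) ⇒ d = δ/√(n/2) = 3.417/√(295/2) = 0.2814.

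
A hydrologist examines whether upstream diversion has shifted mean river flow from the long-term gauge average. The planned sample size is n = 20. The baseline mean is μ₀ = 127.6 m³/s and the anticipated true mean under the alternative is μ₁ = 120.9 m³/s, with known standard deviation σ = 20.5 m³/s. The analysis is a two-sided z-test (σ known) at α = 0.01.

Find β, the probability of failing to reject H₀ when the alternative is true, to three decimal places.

Standardized effect: d = |μ₁ − μ₀| / σ = |120.9 − 127.6| / 20.5 = 0.3268
Noncentrality parameter: δ = d·√n = 0.3268 × √20 = 1.4616
Critical value for a two-sided test at α = 0.01: z_{α/2} = 2.576.
Power = Φ(δ − 2.576) + Φ(−δ − 2.576) = Φ(-1.114) + Φ(-4.037) = 0.1326 + 0.0000 = 0.1326.
Type II error: β = 1 − power = 1 − 0.1326 = 0.8674.

β ≈ 0.867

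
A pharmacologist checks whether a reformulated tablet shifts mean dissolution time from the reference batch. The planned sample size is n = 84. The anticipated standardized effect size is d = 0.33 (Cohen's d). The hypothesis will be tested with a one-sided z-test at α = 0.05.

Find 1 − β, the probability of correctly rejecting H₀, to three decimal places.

Noncentrality parameter: λ = d·√n = 0.33 × √84 = 3.0245
One-sided α = 0.05 → critical value z_{0.05} = 1.645.
Power = Φ(λ − 1.645) = Φ(1.380) = 0.9162.

Power ≈ 0.916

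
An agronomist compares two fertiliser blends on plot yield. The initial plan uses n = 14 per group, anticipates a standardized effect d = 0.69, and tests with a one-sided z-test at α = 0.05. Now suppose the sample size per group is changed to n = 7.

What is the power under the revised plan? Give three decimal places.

Power ≈ 0.362

With n = 7 per group: δ = d·√(n/2) = 0.69 × √(7/2) = 1.2909. Critical value z_{0.05} = 1.645.
Revised power = Φ(δ − 1.645) = Φ(-0.354) = 0.3617.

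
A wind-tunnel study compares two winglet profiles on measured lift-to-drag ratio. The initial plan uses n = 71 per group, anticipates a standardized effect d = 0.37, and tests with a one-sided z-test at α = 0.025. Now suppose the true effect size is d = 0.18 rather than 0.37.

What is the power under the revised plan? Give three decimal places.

Power ≈ 0.187

With d = 0.18: δ = d·√(n/2) = 0.18 × √(71/2) = 1.0725. Critical value z_{0.025} = 1.960.
Revised power = Φ(δ − 1.960) = Φ(-0.887) = 0.1874.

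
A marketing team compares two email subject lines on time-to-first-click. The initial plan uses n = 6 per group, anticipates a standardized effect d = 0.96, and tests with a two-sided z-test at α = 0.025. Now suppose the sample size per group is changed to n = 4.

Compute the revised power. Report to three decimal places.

With n = 4 per group: δ = d·√(n/2) = 0.96 × √(4/2) = 1.3576. Critical value z_{0.0125} = 2.241.
Revised power = Φ(δ − 2.241) + Φ(−δ − 2.241) = Φ(-0.884) + Φ(-3.599) = 0.1884 + 0.0002 = 0.1886.

Power ≈ 0.189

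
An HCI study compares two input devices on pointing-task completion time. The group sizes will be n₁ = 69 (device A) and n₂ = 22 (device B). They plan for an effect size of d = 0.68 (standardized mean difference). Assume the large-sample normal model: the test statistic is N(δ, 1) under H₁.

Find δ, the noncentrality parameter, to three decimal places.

The noncentrality parameter scales effect size by the design's sample-size factor: δ = d / √(1/n₁ + 1/n₂) = 0.68 / √(1/69 + 1/22) = 2.7773

δ ≈ 2.777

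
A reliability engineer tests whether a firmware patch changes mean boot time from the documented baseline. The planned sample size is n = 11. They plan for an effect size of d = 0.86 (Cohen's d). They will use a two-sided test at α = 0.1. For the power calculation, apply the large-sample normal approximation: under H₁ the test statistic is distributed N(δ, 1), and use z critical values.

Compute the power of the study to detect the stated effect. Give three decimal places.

Power ≈ 0.886

Noncentrality parameter: δ = d·√n = 0.86 × √11 = 2.8523
Critical value for a two-sided test at α = 0.1: z_{α/2} = 1.645.
Power = Φ(δ − 1.645) + Φ(−δ − 1.645) = Φ(1.207) + Φ(-4.497) = 0.8864 + 0.0000 = 0.8864.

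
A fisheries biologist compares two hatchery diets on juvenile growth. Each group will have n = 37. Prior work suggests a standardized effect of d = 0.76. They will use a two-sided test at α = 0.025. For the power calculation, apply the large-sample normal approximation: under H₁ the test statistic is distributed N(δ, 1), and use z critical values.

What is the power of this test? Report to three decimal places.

Power ≈ 0.848

Noncentrality parameter: δ = d·√(n/2) = 0.76 × √(37/2) = 3.2689
Two-sided α = 0.025 → critical value z_{0.0125} = 2.241.
Power = Φ(δ − 2.241) + Φ(−δ − 2.241) = Φ(1.027) + Φ(-5.510) = 0.8479 + 0.0000 = 0.8479.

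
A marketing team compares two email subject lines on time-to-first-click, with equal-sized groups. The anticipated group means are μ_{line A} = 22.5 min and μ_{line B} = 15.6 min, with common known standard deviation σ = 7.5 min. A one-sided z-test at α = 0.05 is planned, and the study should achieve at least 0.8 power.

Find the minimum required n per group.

Standardized effect: d = |μ_{line A} − μ_{line B}| / σ = |22.5 − 15.6| / 7.5 = 0.9200
For power 0.8 need Φ(δ − z_{0.05}) = 0.8, so δ = z_{0.05} + z_{0.20} = 1.645 + 0.842 = 2.486.
δ = d·√(n/2) ⇒ n = 2(δ/d)² = 2 × (2.486 / 0.9200)² = 14.61.
Rounding up, n = 15 per group.

n = 15 per group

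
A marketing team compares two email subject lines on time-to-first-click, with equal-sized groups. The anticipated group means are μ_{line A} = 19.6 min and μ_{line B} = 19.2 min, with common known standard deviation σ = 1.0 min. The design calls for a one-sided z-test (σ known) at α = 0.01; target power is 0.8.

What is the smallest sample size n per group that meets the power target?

Standardized effect: d = |μ_{line A} − μ_{line B}| / σ = |19.6 − 19.2| / 1.0 = 0.4000
Set Φ(δ − 2.326) = 0.8; then δ − 2.326 = Φ⁻¹(0.8) = 0.842, giving δ = 3.168.
δ = d·√(n/2) ⇒ n = 2(δ/d)² = 2 × (3.168 / 0.4000)² = 125.45.
Round up to the next whole unit.

n = 126 per group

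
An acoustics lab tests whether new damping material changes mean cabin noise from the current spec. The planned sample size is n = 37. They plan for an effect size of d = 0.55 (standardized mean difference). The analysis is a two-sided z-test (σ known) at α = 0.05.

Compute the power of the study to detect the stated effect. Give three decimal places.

Power ≈ 0.917

Noncentrality parameter: λ = d·√n = 0.55 × √37 = 3.3455
Two-sided α = 0.05 → critical value z_{0.025} = 1.960.
Power = Φ(λ − 1.960) + Φ(−λ − 1.960) = Φ(1.386) + Φ(-5.305) = 0.9171 + 0.0000 = 0.9171.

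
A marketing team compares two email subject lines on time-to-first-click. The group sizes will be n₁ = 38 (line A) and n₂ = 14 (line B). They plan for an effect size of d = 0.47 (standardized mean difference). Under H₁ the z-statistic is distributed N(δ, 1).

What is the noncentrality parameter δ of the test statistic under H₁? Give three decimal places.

δ = d / √(1/n₁ + 1/n₂) = 0.47 / √(1/38 + 1/14) = 1.5033

δ ≈ 1.503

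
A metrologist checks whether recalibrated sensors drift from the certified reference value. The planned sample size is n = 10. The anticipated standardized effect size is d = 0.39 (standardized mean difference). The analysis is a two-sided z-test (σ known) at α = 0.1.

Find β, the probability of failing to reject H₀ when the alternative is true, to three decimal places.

Noncentrality parameter: δ = d·√n = 0.39 × √10 = 1.2333
Two-sided α = 0.1 → critical value z_{0.05} = 1.645.
Power = Φ(δ − 1.645) + Φ(−δ − 1.645) = Φ(-0.412) + Φ(-2.878) = 0.3403 + 0.0020 = 0.3423.
Type II error: β = 1 − power = 1 − 0.3423 = 0.6577.

β ≈ 0.658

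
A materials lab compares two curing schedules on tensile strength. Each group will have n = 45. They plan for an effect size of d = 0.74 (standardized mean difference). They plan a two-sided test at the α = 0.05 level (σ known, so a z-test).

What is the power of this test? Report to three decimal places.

Power ≈ 0.939

Noncentrality parameter: δ = d·√(n/2) = 0.74 × √(45/2) = 3.5101
Critical value for a two-sided test at α = 0.05: z_{α/2} = 1.960.
Power = Φ(δ − 1.960) + Φ(−δ − 1.960) = Φ(1.550) + Φ(-5.470) = 0.9394 + 0.0000 = 0.9394.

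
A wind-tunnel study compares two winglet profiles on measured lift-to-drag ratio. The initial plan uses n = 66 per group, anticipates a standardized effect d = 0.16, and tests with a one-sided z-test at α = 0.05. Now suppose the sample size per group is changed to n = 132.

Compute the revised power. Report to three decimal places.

Power ≈ 0.365

With n = 132 per group: δ = d·√(n/2) = 0.16 × √(132/2) = 1.2998. Critical value z_{0.05} = 1.645.
Revised power = Φ(δ − 1.645) = Φ(-0.345) = 0.3650.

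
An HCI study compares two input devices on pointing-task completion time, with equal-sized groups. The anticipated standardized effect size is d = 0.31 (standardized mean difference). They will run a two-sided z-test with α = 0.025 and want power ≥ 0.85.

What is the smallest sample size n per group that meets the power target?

Set Φ(δ − 2.241) = 0.85; then δ − 2.241 = Φ⁻¹(0.85) = 1.036, giving δ = 3.278.
(Ignoring the negligible lower-tail rejection probability gives the usual closed-form inversion.)
δ = d·√(n/2) ⇒ n = 2(δ/d)² = 2 × (3.278 / 0.31)² = 223.60.
Rounding up, n = 224 per group.

n = 224 per group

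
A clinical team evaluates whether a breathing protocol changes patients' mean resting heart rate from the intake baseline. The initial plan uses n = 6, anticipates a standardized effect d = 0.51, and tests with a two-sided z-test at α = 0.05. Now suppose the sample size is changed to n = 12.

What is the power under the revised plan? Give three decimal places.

With n = 12: δ = d·√n = 0.51 × √12 = 1.7667. Critical value z_{0.025} = 1.960.
Revised power = Φ(δ − 1.960) + Φ(−δ − 1.960) = Φ(-0.193) + Φ(-3.727) = 0.4234 + 0.0001 = 0.4235.

Power ≈ 0.423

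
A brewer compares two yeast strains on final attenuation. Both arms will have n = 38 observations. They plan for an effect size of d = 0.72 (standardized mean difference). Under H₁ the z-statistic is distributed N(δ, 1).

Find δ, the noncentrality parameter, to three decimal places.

δ = d·√(n/2) = 0.72 × √(38/2) = 3.1384

δ ≈ 3.138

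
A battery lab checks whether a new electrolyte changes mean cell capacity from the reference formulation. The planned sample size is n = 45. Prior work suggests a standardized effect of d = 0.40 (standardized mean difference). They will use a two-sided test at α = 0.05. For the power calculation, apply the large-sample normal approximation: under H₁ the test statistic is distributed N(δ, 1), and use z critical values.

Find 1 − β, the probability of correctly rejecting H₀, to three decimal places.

Noncentrality parameter: δ = d·√n = 0.40 × √45 = 2.6833
Critical value for a two-sided test at α = 0.05: z_{α/2} = 1.960.
Power = Φ(δ − 1.960) + Φ(−δ − 1.960) = Φ(0.723) + Φ(-4.643) = 0.7653 + 0.0000 = 0.7653.

Power ≈ 0.765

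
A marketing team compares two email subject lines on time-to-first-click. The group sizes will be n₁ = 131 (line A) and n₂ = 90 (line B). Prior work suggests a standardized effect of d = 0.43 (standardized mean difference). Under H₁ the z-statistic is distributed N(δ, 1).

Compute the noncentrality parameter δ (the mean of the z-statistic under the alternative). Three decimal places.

δ ≈ 3.141

δ = d / √(1/n₁ + 1/n₂) = 0.43 / √(1/131 + 1/90) = 3.1407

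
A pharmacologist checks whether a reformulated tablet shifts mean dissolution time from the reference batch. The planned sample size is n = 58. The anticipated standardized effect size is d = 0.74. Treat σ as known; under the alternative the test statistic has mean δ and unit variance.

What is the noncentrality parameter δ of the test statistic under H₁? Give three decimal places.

δ = d·√n = 0.74 × √58 = 5.6357

δ ≈ 5.636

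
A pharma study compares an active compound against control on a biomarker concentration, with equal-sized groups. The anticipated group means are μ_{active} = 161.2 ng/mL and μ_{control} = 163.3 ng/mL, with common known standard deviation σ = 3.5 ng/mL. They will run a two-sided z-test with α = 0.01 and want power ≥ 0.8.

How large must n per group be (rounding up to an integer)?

n = 65 per group

Standardized effect: d = |μ_{active} − μ_{control}| / σ = |161.2 − 163.3| / 3.5 = 0.6000
For power 0.8 need Φ(δ − z_{0.005}) = 0.8, so δ = z_{0.005} + z_{0.20} = 2.576 + 0.842 = 3.417.
(For δ > 0 the lower-tail rejection region contributes negligibly to power, so the one-term inversion is standard.)
δ = d·√(n/2) ⇒ n = 2(δ/d)² = 2 × (3.417 / 0.6000)² = 64.88.
Rounding up, n = 65 per group.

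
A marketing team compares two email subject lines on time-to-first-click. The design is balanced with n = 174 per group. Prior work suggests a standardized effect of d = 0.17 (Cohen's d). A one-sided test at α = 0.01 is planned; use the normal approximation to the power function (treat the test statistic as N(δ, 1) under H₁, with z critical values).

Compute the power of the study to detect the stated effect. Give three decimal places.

Power ≈ 0.229

Noncentrality parameter: δ = d·√(n/2) = 0.17 × √(174/2) = 1.5857
Critical value for a one-sided test at α = 0.01: z_α = 2.326.
Power = Φ(δ − 2.326) = Φ(-0.741) = 0.2294.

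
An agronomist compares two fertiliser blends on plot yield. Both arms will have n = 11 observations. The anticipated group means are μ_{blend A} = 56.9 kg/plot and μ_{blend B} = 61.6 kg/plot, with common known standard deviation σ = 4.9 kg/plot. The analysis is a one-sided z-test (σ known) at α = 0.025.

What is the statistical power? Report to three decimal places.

Standardized effect: d = |μ_{blend A} − μ_{blend B}| / σ = |56.9 − 61.6| / 4.9 = 0.9592
Noncentrality parameter: δ = d·√(n/2) = 0.9592 × √(11/2) = 2.2495
Critical value for a one-sided test at α = 0.025: z_α = 1.960.
Power = P(Z > 1.960 − δ) = Φ(0.290) = 0.6139.

Power ≈ 0.614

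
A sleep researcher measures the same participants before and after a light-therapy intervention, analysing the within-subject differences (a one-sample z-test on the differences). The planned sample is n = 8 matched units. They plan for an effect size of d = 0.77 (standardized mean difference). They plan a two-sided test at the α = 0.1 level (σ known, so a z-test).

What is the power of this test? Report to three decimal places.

Noncentrality parameter: δ = d·√n = 0.77 × √8 = 2.1779
Two-sided α = 0.1 → critical value z_{0.05} = 1.645.
Power = Φ(δ − 1.645) + Φ(−δ − 1.645) = Φ(0.533) + Φ(-3.823) = 0.7030 + 0.0001 = 0.7031.

Power ≈ 0.703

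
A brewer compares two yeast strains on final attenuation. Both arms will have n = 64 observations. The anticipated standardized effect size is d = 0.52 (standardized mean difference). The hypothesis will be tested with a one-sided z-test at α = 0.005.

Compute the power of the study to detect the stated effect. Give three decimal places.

Power ≈ 0.643

Noncentrality parameter: δ = d·√(n/2) = 0.52 × √(64/2) = 2.9416
Critical value for a one-sided test at α = 0.005: z_α = 2.576.
Power = Φ(δ − 2.576) = Φ(0.366) = 0.6427.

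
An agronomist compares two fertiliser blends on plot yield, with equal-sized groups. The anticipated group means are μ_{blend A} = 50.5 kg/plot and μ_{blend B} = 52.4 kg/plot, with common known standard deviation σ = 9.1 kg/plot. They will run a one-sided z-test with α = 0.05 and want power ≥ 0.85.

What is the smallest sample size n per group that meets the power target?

n = 330 per group

Standardized effect: d = |μ_{blend A} − μ_{blend B}| / σ = |50.5 − 52.4| / 9.1 = 0.2088
For power 0.85 need Φ(δ − z_{0.05}) = 0.85, so δ = z_{0.05} + z_{0.15} = 1.645 + 1.036 = 2.681.
δ = d·√(n/2) ⇒ n = 2(δ/d)² = 2 × (2.681 / 0.2088)² = 329.83.
Rounding up, n = 330 per group.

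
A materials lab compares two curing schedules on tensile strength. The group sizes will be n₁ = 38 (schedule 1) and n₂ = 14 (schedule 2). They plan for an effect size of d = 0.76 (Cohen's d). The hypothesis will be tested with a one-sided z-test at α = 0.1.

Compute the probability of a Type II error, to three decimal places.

Noncentrality parameter: δ = d / √(1/n₁ + 1/n₂) = 0.76 / √(1/38 + 1/14) = 2.4309
Critical value for a one-sided test at α = 0.1: z_α = 1.282.
Power = Φ(δ − 1.282) = Φ(1.149) = 0.8748.
Type II error: β = 1 − power = 1 − 0.8748 = 0.1252.

β ≈ 0.125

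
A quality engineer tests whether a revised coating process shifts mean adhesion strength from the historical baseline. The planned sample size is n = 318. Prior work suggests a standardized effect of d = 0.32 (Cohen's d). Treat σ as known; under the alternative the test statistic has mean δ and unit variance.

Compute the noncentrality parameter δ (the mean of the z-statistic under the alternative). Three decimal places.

The noncentrality parameter scales effect size by the design's sample-size factor: δ = d·√n = 0.32 × √318 = 5.7064

δ ≈ 5.706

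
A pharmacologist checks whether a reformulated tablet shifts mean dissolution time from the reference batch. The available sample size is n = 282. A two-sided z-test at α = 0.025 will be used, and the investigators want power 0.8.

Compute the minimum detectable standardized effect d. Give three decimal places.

Need Φ(δ − 2.241) = 0.8, so δ = 2.241 + 0.842 = 3.083.
(Lower-tail contribution to power is negligible for δ > 0.)
δ = d·√n ⇒ d = δ/√n = 3.083/√282 = 0.1836.

d ≈ 0.184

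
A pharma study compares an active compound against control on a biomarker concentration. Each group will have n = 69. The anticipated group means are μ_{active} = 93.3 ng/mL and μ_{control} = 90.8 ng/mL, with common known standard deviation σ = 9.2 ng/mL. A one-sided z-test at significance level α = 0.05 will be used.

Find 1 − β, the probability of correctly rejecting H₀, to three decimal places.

Power ≈ 0.481

Standardized effect: d = |μ_{active} − μ_{control}| / σ = |93.3 − 90.8| / 9.2 = 0.2717
Noncentrality parameter: δ = d·√(n/2) = 0.2717 × √(69/2) = 1.5961
One-sided α = 0.05 → critical value z_{0.05} = 1.645.
Power = Φ(δ − 1.645) = Φ(-0.049) = 0.4806.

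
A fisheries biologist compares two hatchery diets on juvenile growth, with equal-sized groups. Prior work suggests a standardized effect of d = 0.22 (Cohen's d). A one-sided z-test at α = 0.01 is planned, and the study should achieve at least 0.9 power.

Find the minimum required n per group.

n = 538 per group

For power 0.9 need Φ(δ − z_{0.01}) = 0.9, so δ = z_{0.01} + z_{0.10} = 2.326 + 1.282 = 3.608.
δ = d·√(n/2) ⇒ n = 2(δ/d)² = 2 × (3.608 / 0.22)² = 537.89.
Rounding up, n = 538 per group.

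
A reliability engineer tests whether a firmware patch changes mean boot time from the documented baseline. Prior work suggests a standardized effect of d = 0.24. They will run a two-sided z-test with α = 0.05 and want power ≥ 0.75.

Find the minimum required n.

n = 121

Set Φ(δ − 1.960) = 0.75; then δ − 1.960 = Φ⁻¹(0.75) = 0.674, giving δ = 2.634.
(For δ > 0 the lower-tail rejection region contributes negligibly to power, so the one-term inversion is standard.)
δ = d·√n ⇒ n = (δ/d)² = (2.634 / 0.24)² = 120.49.
Rounding up, n = 121.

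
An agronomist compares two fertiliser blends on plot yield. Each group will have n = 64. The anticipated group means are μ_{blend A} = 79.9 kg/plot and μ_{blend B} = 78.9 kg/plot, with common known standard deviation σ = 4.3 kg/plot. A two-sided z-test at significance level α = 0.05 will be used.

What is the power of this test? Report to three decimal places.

Standardized effect: d = |μ_{blend A} − μ_{blend B}| / σ = |79.9 − 78.9| / 4.3 = 0.2326
Noncentrality parameter: δ = d·√(n/2) = 0.2326 × √(64/2) = 1.3155
Two-sided α = 0.05 → critical value z_{0.025} = 1.960.
Power = Φ(δ − 1.960) + Φ(−δ − 1.960) = Φ(-0.644) + Φ(-3.276) = 0.2597 + 0.0005 = 0.2602.

Power ≈ 0.260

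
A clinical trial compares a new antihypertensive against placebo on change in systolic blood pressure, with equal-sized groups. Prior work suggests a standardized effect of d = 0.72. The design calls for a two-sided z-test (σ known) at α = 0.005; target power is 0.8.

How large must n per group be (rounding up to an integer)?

n = 52 per group

Set Φ(δ − 2.807) = 0.8; then δ − 2.807 = Φ⁻¹(0.8) = 0.842, giving δ = 3.649.
(Ignoring the negligible lower-tail rejection probability gives the usual closed-form inversion.)
δ = d·√(n/2) ⇒ n = 2(δ/d)² = 2 × (3.649 / 0.72)² = 51.36.
Round up to the next whole unit.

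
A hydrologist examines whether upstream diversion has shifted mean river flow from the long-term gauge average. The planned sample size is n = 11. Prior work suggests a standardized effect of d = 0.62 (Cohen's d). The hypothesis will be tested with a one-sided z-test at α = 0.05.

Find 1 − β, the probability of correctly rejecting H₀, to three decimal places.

Power ≈ 0.660

Noncentrality parameter: δ = d·√n = 0.62 × √11 = 2.0563
Critical value for a one-sided test at α = 0.05: z_α = 1.645.
Power = Φ(δ − 1.645) = Φ(0.411) = 0.6596.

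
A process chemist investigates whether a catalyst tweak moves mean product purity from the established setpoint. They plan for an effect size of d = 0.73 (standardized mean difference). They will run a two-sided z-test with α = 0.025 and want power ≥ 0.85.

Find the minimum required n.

n = 21

For power 0.85 need Φ(δ − z_{0.0125}) = 0.85, so δ = z_{0.0125} + z_{0.15} = 2.241 + 1.036 = 3.278.
(For δ > 0 the lower-tail rejection region contributes negligibly to power, so the one-term inversion is standard.)
δ = d·√n ⇒ n = (δ/d)² = (3.278 / 0.73)² = 20.16.
Rounding up, n = 21.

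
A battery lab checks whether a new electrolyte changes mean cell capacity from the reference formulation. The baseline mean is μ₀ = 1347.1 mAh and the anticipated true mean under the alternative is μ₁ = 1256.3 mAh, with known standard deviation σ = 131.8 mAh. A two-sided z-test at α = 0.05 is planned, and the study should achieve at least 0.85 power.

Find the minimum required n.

n = 19

Standardized effect: d = |μ₁ − μ₀| / σ = |1256.3 − 1347.1| / 131.8 = 0.6889
Set Φ(δ − 1.960) = 0.85; then δ − 1.960 = Φ⁻¹(0.85) = 1.036, giving δ = 2.996.
(For δ > 0 the lower-tail rejection region contributes negligibly to power, so the one-term inversion is standard.)
δ = d·√n ⇒ n = (δ/d)² = (2.996 / 0.6889)² = 18.92.
Rounding up, n = 19.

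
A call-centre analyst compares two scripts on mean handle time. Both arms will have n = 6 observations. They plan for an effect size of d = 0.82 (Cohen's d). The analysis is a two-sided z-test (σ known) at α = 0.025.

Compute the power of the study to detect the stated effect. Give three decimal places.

Noncentrality parameter: δ = d·√(n/2) = 0.82 × √(6/2) = 1.4203
Critical value for a two-sided test at α = 0.025: z_{α/2} = 2.241.
Power = Φ(δ − 2.241) + Φ(−δ − 2.241) = Φ(-0.821) + Φ(-3.662) = 0.2058 + 0.0001 = 0.2059.

Power ≈ 0.206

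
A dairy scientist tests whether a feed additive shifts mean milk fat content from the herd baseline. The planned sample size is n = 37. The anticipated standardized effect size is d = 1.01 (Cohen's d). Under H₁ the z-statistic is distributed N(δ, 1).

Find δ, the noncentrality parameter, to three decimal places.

δ = d·√n = 1.01 × √37 = 6.1436

δ ≈ 6.144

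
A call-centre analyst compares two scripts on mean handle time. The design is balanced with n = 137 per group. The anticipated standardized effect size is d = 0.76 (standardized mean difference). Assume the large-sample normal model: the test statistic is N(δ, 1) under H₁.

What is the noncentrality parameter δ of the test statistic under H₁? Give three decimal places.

δ ≈ 6.290

δ = d·√(n/2) = 0.76 × √(137/2) = 6.2901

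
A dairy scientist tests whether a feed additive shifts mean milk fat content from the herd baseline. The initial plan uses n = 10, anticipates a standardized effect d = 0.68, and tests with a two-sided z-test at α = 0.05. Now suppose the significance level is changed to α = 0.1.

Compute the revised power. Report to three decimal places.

δ = d·√n = 0.68 × √10 = 2.1503 (unchanged). New critical value: z_{0.05} = 1.645.
Revised power = Φ(δ − 1.645) + Φ(−δ − 1.645) = Φ(0.505) + Φ(-3.795) = 0.6934 + 0.0001 = 0.6935.

Power ≈ 0.693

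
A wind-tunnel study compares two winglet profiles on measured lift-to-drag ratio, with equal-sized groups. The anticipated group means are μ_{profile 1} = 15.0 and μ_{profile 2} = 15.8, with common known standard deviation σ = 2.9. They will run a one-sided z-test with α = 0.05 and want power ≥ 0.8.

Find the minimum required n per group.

n = 163 per group

Standardized effect: d = |μ_{profile 1} − μ_{profile 2}| / σ = |15.0 − 15.8| / 2.9 = 0.2759
For power 0.8 need Φ(δ − z_{0.05}) = 0.8, so δ = z_{0.05} + z_{0.20} = 1.645 + 0.842 = 2.486.
δ = d·√(n/2) ⇒ n = 2(δ/d)² = 2 × (2.486 / 0.2759)² = 162.49.
Rounding up, n = 163 per group.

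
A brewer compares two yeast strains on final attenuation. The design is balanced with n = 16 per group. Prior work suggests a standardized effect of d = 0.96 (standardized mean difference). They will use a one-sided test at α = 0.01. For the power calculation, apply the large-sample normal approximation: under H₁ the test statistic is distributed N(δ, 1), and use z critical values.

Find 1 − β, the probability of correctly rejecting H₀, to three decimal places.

Noncentrality parameter: δ = d·√(n/2) = 0.96 × √(16/2) = 2.7153
Critical value for a one-sided test at α = 0.01: z_α = 2.326.
Power = P(Z > 2.326 − δ) = Φ(0.389) = 0.6513.

Power ≈ 0.651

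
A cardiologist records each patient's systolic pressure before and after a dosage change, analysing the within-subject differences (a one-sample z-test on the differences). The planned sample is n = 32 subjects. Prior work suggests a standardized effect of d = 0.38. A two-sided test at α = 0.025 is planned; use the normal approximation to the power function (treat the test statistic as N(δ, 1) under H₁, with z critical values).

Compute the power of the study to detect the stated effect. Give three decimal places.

Power ≈ 0.463

Noncentrality parameter: δ = d·√n = 0.38 × √32 = 2.1496
Two-sided α = 0.025 → critical value z_{0.0125} = 2.241.
Power = Φ(δ − 2.241) + Φ(−δ − 2.241) = Φ(-0.092) + Φ(-4.391) = 0.4634 + 0.0000 = 0.4634.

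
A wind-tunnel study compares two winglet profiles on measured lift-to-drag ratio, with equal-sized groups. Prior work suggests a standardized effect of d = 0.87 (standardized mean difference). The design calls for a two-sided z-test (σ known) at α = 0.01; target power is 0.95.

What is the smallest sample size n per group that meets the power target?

n = 48 per group

Set Φ(δ − 2.576) = 0.95; then δ − 2.576 = Φ⁻¹(0.95) = 1.645, giving δ = 4.221.
(The Φ(−δ − z_{α/2}) term is vanishingly small for δ > 0 and is dropped in the standard sample-size formula.)
δ = d·√(n/2) ⇒ n = 2(δ/d)² = 2 × (4.221 / 0.87)² = 47.07.
Round up to the next whole unit.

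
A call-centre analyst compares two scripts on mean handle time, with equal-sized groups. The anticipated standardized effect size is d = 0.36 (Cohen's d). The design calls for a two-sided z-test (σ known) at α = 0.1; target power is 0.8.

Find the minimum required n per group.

n = 96 per group

Set Φ(δ − 1.645) = 0.8; then δ − 1.645 = Φ⁻¹(0.8) = 0.842, giving δ = 2.486.
(The Φ(−δ − z_{α/2}) term is vanishingly small for δ > 0 and is dropped in the standard sample-size formula.)
δ = d·√(n/2) ⇒ n = 2(δ/d)² = 2 × (2.486 / 0.36)² = 95.41.
Rounding up, n = 96 per group.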